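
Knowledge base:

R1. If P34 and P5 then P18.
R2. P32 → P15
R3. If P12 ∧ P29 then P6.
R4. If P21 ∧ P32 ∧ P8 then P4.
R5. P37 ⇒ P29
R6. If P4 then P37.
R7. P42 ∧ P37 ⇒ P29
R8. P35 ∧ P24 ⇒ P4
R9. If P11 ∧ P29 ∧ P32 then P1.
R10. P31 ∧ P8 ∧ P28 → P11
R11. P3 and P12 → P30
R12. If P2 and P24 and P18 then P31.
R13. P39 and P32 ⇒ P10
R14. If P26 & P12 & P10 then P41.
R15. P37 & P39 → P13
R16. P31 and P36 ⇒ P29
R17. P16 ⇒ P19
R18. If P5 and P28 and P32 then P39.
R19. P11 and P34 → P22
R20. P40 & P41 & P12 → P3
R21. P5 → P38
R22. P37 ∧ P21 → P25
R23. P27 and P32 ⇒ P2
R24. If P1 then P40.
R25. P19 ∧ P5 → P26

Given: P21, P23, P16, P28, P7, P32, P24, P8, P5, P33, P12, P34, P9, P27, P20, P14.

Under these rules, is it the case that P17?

Forward chaining from the given facts derives: P18, P15, P4, P37, P19, P39, P38, P25, P2, P26, P29, P31, P10, P41, P13, P6, P11, P22, P1, P40, P3, P30.
No rule has P17 as its conclusion, and it is not among the given facts.

No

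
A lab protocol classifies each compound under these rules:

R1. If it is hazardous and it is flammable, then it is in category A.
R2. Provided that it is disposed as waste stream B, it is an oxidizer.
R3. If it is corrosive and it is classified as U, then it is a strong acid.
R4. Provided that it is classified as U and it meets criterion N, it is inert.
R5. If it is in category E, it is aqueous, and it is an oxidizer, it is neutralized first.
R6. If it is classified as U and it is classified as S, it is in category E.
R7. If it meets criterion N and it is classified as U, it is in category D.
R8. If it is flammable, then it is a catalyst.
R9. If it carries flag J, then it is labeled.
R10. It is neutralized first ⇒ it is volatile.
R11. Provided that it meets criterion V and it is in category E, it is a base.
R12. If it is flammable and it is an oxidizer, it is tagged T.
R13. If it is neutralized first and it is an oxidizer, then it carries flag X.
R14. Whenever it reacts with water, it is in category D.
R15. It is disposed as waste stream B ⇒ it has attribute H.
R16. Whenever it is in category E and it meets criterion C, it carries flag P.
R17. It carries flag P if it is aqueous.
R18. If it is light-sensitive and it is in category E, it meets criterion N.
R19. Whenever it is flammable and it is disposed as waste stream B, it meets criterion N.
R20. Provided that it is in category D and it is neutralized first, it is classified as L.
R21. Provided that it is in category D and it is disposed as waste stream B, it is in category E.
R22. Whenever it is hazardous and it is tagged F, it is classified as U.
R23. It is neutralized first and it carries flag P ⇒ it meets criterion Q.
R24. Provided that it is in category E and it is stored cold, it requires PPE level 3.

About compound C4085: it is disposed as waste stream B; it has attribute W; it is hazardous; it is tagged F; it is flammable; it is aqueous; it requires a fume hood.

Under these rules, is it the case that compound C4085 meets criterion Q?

By R2 (it is disposed as waste stream B): it is an oxidizer.
By R17 (it is aqueous): it carries flag P.
By R19 (it is flammable, it is disposed as waste stream B): it meets criterion N.
By R22 (it is hazardous, it is tagged F): it is classified as U.
By R7 (it meets criterion N, it is classified as U): it is in category D.
By R21 (it is in category D, it is disposed as waste stream B): it is in category E.
By R5 (it is in category E, it is aqueous, it is an oxidizer): it is neutralized first.
By R23 (it is neutralized first, it carries flag P): it meets criterion Q.

Yes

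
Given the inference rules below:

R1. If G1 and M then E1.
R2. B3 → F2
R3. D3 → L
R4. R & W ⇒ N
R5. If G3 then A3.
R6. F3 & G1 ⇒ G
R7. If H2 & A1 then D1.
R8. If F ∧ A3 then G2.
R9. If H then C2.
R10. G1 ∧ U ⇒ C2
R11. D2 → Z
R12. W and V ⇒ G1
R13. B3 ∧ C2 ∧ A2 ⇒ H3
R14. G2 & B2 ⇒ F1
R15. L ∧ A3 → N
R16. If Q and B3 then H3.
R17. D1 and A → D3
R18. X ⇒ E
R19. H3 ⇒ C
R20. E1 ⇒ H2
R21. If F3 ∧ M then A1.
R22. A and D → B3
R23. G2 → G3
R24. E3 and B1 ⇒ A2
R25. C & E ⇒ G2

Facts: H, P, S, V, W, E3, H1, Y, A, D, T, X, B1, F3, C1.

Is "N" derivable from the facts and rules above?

No

Forward chaining from the given facts derives: C2, G1, E, B3, A2, F2, G, H3, C, G2, G3, A3.
Rules concluding N: R4 needs R; R15 needs L — none of these are established.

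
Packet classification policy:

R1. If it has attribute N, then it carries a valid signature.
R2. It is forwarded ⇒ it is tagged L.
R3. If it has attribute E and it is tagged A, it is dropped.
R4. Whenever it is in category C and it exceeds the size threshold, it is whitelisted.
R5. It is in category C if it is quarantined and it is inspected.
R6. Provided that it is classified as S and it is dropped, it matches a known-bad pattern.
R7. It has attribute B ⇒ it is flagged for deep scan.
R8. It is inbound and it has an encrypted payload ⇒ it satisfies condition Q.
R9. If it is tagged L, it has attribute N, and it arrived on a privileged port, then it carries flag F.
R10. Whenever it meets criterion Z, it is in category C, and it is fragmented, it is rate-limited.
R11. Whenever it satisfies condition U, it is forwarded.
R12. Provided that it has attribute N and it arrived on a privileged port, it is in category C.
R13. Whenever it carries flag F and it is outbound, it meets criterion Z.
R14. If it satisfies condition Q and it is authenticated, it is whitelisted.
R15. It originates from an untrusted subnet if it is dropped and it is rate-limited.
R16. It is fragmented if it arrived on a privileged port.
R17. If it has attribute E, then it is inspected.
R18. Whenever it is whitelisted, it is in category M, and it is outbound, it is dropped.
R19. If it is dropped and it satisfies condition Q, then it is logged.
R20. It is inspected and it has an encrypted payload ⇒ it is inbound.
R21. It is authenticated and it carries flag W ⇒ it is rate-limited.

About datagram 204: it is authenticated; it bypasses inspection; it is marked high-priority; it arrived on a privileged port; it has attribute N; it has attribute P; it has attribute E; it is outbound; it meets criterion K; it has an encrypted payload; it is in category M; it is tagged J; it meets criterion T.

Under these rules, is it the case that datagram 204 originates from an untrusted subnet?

Forward chaining from the given facts derives: carries a valid signature, is in category C, is fragmented, is inspected, is inbound, satisfies condition Q, is whitelisted, is dropped, is logged.
The only rule concluding "it originates from an untrusted subnet" is R15, which needs "it is rate-limited"; that is never established.

No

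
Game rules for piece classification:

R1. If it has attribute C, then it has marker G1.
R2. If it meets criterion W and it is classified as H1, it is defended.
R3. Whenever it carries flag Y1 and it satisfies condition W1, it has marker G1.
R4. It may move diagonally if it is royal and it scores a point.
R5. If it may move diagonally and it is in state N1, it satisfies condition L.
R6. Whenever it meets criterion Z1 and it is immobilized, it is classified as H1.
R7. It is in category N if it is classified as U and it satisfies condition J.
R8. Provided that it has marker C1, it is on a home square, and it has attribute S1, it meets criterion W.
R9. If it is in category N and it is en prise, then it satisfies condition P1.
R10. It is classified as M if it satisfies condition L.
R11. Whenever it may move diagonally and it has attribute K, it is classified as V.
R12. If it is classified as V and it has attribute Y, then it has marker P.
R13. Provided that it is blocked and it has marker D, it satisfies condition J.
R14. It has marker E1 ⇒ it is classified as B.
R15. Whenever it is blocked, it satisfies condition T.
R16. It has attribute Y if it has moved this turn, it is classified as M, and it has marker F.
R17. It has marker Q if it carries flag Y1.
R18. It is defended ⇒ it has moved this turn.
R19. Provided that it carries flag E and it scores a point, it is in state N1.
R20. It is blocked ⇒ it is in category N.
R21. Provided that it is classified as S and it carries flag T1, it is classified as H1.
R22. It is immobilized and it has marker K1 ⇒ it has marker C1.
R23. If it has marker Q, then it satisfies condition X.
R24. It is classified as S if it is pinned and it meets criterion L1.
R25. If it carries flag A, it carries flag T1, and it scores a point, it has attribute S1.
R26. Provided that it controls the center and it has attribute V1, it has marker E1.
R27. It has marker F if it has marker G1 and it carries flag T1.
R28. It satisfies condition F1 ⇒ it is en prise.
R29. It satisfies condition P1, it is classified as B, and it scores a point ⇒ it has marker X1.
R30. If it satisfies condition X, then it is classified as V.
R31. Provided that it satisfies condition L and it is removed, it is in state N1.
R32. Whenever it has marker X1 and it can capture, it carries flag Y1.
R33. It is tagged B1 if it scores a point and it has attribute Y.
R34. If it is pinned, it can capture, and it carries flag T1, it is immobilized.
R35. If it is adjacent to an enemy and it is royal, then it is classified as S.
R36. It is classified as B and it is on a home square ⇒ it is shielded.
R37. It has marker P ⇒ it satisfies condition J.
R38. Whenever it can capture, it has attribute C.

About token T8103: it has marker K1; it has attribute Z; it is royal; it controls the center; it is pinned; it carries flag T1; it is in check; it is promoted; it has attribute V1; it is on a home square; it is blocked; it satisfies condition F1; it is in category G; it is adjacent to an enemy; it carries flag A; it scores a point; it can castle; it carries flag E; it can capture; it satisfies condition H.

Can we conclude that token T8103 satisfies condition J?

Yes

By R4 (it is royal, it scores a point): it may move diagonally.
By R19 (it carries flag E, it scores a point): it is in state N1.
By R20 (it is blocked): it is in category N.
By R25 (it carries flag A, it carries flag T1, it scores a point): it has attribute S1.
By R26 (it controls the center, it has attribute V1): it has marker E1.
By R28 (it satisfies condition F1): it is en prise.
By R34 (it is pinned, it can capture, it carries flag T1): it is immobilized.
By R35 (it is adjacent to an enemy, it is royal): it is classified as S.
By R38 (it can capture): it has attribute C.
By R1 (it has attribute C): it has marker G1.
By R5 (it may move diagonally, it is in state N1): it satisfies condition L.
By R9 (it is in category N, it is en prise): it satisfies condition P1.
By R10 (it satisfies condition L): it is classified as M.
By R14 (it has marker E1): it is classified as B.
By R21 (it is classified as S, it carries flag T1): it is classified as H1.
By R22 (it is immobilized, it has marker K1): it has marker C1.
By R27 (it has marker G1, it carries flag T1): it has marker F.
By R29 (it satisfies condition P1, it is classified as B, it scores a point): it has marker X1.
By R32 (it has marker X1, it can capture): it carries flag Y1.
By R8 (it has marker C1, it is on a home square, it has attribute S1): it meets criterion W.
By R17 (it carries flag Y1): it has marker Q.
By R23 (it has marker Q): it satisfies condition X.
By R30 (it satisfies condition X): it is classified as V.
By R2 (it meets criterion W, it is classified as H1): it is defended.
By R18 (it is defended): it has moved this turn.
By R16 (it has moved this turn, it is classified as M, it has marker F): it has attribute Y.
By R12 (it is classified as V, it has attribute Y): it has marker P.
By R37 (it has marker P): it satisfies condition J.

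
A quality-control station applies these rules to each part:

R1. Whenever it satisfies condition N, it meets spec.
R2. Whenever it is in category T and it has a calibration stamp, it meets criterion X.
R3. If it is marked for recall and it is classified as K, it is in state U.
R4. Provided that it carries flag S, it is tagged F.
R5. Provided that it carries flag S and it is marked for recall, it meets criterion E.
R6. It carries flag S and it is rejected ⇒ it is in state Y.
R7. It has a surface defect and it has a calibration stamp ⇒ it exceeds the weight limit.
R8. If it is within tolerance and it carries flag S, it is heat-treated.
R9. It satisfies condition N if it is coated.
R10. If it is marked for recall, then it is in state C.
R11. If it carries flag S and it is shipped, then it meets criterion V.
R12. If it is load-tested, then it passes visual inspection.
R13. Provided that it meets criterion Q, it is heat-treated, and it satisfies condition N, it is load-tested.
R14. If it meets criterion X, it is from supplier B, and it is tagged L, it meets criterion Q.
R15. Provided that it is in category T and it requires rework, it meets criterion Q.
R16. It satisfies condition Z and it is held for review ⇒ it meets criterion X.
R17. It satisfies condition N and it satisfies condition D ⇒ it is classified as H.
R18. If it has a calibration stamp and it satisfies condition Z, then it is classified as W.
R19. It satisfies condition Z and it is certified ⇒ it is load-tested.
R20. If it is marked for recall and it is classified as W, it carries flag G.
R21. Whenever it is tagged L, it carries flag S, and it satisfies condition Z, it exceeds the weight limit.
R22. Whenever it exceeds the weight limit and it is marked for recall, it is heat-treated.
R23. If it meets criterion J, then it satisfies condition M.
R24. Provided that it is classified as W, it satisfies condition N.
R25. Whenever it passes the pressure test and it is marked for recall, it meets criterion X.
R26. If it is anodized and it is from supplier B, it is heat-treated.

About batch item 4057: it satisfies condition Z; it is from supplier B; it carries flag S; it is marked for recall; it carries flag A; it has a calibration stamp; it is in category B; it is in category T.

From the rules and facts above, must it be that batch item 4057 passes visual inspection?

Forward chaining from the given facts derives: meets criterion X, is tagged F, meets criterion E, is in state C, is classified as W, carries flag G, satisfies condition N, meets spec.
The only rule concluding "it passes visual inspection" is R12, which needs "it is load-tested"; that is never established.

No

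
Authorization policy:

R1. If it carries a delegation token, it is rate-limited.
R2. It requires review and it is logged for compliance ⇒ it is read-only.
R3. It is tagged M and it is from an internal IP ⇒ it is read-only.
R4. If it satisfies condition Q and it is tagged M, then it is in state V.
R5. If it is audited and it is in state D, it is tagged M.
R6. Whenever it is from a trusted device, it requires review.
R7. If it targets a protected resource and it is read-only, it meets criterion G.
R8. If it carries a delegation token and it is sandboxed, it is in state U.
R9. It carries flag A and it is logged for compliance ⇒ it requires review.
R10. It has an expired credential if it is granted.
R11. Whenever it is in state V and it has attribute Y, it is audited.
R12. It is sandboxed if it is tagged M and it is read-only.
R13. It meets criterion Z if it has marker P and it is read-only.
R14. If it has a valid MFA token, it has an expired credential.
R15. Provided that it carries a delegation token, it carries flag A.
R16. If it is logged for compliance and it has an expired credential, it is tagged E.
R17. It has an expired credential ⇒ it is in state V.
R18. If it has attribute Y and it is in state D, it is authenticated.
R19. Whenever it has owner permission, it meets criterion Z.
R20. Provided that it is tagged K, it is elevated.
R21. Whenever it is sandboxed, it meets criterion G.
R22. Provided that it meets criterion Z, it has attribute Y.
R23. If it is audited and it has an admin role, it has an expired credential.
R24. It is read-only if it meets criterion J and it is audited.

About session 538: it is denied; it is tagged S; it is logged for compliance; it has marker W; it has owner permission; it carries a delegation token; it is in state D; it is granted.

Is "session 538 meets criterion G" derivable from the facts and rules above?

By R10 (it is granted): it has an expired credential.
By R15 (it carries a delegation token): it carries flag A.
By R17 (it has an expired credential): it is in state V.
By R19 (it has owner permission): it meets criterion Z.
By R22 (it meets criterion Z): it has attribute Y.
By R9 (it carries flag A, it is logged for compliance): it requires review.
By R11 (it is in state V, it has attribute Y): it is audited.
By R2 (it requires review, it is logged for compliance): it is read-only.
By R5 (it is audited, it is in state D): it is tagged M.
By R12 (it is tagged M, it is read-only): it is sandboxed.
By R21 (it is sandboxed): it meets criterion G.

Yes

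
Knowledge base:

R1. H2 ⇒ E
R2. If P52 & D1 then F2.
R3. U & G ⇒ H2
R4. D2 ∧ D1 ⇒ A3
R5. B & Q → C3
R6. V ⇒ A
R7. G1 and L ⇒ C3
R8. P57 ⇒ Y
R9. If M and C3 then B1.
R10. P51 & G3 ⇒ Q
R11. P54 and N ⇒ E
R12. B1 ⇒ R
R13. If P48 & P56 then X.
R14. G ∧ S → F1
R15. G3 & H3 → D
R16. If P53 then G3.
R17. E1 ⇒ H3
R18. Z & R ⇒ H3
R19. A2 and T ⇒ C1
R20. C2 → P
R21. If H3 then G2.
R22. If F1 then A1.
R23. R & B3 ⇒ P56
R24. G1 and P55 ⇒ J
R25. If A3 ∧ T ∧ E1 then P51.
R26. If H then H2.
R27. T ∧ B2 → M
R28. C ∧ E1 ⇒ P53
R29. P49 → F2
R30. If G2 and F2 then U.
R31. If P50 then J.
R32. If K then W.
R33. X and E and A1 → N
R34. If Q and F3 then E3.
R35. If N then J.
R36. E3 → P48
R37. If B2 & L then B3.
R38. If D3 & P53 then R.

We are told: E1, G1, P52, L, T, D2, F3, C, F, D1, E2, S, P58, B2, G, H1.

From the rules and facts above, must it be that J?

F2  (by R2: P52, D1)
A3  (by R4: D2, D1)
C3  (by R7: G1, L)
F1  (by R14: G, S)
H3  (by R17: E1)
G2  (by R21: H3)
A1  (by R22: F1)
P51  (by R25: A3, T, E1)
M  (by R27: T, B2)
P53  (by R28: C, E1)
U  (by R30: G2, F2)
B3  (by R37: B2, L)
H2  (by R3: U, G)
B1  (by R9: M, C3)
R  (by R12: B1)
G3  (by R16: P53)
P56  (by R23: R, B3)
E  (by R1: H2)
Q  (by R10: P51, G3)
E3  (by R34: Q, F3)
P48  (by R36: E3)
X  (by R13: P48, P56)
N  (by R33: X, E, A1)
J  (by R35: N)

Yes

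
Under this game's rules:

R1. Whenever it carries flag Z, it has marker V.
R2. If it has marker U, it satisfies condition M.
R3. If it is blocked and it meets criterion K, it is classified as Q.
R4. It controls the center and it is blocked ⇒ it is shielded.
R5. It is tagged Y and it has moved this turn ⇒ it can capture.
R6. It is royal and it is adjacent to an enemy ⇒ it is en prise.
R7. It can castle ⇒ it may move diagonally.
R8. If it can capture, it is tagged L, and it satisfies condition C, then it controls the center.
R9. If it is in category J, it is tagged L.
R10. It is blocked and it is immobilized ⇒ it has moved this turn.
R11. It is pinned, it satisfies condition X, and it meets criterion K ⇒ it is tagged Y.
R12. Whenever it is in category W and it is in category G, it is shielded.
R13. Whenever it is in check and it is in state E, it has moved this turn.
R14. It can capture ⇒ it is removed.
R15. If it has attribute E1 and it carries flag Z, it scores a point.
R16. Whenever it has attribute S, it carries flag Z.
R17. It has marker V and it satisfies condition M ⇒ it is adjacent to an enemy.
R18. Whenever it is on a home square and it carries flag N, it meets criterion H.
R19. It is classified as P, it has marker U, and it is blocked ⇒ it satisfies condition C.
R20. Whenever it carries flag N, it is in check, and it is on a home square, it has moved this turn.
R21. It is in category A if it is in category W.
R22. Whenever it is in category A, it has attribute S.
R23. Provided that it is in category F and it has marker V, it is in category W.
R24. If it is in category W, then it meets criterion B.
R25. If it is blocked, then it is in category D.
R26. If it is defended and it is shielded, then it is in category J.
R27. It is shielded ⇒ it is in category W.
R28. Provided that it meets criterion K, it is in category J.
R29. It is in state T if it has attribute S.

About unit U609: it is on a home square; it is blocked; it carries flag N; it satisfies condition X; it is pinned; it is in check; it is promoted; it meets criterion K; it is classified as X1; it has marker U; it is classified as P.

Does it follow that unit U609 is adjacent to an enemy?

Yes

By R2 (it has marker U): it satisfies condition M.
By R11 (it is pinned, it satisfies condition X, it meets criterion K): it is tagged Y.
By R19 (it is classified as P, it has marker U, it is blocked): it satisfies condition C.
By R20 (it carries flag N, it is in check, it is on a home square): it has moved this turn.
By R28 (it meets criterion K): it is in category J.
By R5 (it is tagged Y, it has moved this turn): it can capture.
By R9 (it is in category J): it is tagged L.
By R8 (it can capture, it is tagged L, it satisfies condition C): it controls the center.
By R4 (it controls the center, it is blocked): it is shielded.
By R27 (it is shielded): it is in category W.
By R21 (it is in category W): it is in category A.
By R22 (it is in category A): it has attribute S.
By R16 (it has attribute S): it carries flag Z.
By R1 (it carries flag Z): it has marker V.
By R17 (it has marker V, it satisfies condition M): it is adjacent to an enemy.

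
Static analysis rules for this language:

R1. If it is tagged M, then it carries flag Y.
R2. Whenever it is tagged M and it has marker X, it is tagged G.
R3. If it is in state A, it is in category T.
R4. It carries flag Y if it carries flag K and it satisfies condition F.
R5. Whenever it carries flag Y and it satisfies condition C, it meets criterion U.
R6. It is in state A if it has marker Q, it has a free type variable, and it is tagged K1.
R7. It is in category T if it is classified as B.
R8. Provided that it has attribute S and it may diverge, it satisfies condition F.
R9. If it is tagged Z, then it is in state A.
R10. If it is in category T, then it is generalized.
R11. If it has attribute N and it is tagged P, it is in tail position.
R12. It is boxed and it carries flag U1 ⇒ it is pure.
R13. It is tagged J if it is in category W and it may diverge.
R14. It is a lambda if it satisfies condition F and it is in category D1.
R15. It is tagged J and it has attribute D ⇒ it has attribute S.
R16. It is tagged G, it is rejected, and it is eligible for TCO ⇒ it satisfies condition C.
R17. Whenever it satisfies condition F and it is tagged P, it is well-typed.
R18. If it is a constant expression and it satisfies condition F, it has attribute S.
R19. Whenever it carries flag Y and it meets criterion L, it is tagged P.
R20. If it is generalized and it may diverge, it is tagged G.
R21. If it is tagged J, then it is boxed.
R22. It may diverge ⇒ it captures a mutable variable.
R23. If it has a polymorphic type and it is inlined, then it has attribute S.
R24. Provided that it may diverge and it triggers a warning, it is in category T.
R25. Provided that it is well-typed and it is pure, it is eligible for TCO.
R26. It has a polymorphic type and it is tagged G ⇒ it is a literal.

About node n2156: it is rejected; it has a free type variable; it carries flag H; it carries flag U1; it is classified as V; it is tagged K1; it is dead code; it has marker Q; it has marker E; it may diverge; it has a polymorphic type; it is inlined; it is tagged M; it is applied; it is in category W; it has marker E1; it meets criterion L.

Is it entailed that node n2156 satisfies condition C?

By R1 (it is tagged M): it carries flag Y.
By R6 (it has marker Q, it has a free type variable, it is tagged K1): it is in state A.
By R13 (it is in category W, it may diverge): it is tagged J.
By R19 (it carries flag Y, it meets criterion L): it is tagged P.
By R21 (it is tagged J): it is boxed.
By R23 (it has a polymorphic type, it is inlined): it has attribute S.
By R3 (it is in state A): it is in category T.
By R8 (it has attribute S, it may diverge): it satisfies condition F.
By R10 (it is in category T): it is generalized.
By R12 (it is boxed, it carries flag U1): it is pure.
By R17 (it satisfies condition F, it is tagged P): it is well-typed.
By R20 (it is generalized, it may diverge): it is tagged G.
By R25 (it is well-typed, it is pure): it is eligible for TCO.
By R16 (it is tagged G, it is rejected, it is eligible for TCO): it satisfies condition C.

Yes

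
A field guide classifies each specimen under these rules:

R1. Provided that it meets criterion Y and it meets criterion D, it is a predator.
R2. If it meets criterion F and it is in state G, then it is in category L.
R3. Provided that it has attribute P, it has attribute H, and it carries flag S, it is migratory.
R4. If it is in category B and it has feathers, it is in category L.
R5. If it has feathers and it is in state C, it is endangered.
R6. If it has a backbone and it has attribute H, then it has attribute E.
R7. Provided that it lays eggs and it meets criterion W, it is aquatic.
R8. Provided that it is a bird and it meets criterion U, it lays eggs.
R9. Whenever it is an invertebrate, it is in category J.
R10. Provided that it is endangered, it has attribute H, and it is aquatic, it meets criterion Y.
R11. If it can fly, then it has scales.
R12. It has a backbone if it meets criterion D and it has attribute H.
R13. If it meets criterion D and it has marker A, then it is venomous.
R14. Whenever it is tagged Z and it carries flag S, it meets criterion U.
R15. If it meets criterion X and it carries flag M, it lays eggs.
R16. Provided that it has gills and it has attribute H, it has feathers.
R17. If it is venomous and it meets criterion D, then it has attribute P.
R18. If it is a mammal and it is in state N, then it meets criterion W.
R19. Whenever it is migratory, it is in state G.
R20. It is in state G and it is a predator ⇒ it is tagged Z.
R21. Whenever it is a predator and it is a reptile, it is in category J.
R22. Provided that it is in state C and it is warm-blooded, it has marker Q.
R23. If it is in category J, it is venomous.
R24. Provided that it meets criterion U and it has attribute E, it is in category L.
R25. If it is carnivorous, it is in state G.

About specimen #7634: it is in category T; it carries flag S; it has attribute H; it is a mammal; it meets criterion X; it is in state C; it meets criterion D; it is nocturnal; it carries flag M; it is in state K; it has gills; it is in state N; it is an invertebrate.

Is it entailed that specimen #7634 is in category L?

By R9 (it is an invertebrate): it is in category J.
By R12 (it meets criterion D, it has attribute H): it has a backbone.
By R15 (it meets criterion X, it carries flag M): it lays eggs.
By R16 (it has gills, it has attribute H): it has feathers.
By R18 (it is a mammal, it is in state N): it meets criterion W.
By R23 (it is in category J): it is venomous.
By R5 (it has feathers, it is in state C): it is endangered.
By R6 (it has a backbone, it has attribute H): it has attribute E.
By R7 (it lays eggs, it meets criterion W): it is aquatic.
By R10 (it is endangered, it has attribute H, it is aquatic): it meets criterion Y.
By R17 (it is venomous, it meets criterion D): it has attribute P.
By R1 (it meets criterion Y, it meets criterion D): it is a predator.
By R3 (it has attribute P, it has attribute H, it carries flag S): it is migratory.
By R19 (it is migratory): it is in state G.
By R20 (it is in state G, it is a predator): it is tagged Z.
By R14 (it is tagged Z, it carries flag S): it meets criterion U.
By R24 (it meets criterion U, it has attribute E): it is in category L.

Yes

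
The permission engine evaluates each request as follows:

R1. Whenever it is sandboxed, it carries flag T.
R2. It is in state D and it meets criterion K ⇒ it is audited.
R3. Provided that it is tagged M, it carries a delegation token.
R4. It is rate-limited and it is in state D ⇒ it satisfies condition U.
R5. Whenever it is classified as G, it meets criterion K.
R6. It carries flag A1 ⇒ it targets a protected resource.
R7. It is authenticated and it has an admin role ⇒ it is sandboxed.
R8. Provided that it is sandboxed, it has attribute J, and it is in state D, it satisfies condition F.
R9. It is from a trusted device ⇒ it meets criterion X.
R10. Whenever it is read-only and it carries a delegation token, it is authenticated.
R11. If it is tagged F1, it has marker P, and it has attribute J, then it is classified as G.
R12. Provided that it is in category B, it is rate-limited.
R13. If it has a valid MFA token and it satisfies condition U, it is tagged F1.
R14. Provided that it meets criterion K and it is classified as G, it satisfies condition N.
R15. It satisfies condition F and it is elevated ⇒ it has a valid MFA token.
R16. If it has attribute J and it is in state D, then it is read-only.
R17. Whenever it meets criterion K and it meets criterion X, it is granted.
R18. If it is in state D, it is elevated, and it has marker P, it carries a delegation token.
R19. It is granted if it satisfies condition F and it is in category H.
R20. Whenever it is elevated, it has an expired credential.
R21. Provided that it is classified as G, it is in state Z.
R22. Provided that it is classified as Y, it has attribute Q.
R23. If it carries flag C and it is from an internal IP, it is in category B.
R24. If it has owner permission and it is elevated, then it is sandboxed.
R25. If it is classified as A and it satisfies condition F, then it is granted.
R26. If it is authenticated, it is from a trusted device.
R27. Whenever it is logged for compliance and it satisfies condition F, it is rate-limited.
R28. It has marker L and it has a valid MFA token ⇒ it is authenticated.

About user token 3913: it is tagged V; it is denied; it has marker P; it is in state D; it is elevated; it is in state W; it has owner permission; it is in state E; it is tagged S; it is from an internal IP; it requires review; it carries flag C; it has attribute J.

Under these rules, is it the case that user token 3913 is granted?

By R16 (it has attribute J, it is in state D): it is read-only.
By R18 (it is in state D, it is elevated, it has marker P): it carries a delegation token.
By R23 (it carries flag C, it is from an internal IP): it is in category B.
By R24 (it has owner permission, it is elevated): it is sandboxed.
By R8 (it is sandboxed, it has attribute J, it is in state D): it satisfies condition F.
By R10 (it is read-only, it carries a delegation token): it is authenticated.
By R12 (it is in category B): it is rate-limited.
By R15 (it satisfies condition F, it is elevated): it has a valid MFA token.
By R26 (it is authenticated): it is from a trusted device.
By R4 (it is rate-limited, it is in state D): it satisfies condition U.
By R9 (it is from a trusted device): it meets criterion X.
By R13 (it has a valid MFA token, it satisfies condition U): it is tagged F1.
By R11 (it is tagged F1, it has marker P, it has attribute J): it is classified as G.
By R5 (it is classified as G): it meets criterion K.
By R17 (it meets criterion K, it meets criterion X): it is granted.

Yes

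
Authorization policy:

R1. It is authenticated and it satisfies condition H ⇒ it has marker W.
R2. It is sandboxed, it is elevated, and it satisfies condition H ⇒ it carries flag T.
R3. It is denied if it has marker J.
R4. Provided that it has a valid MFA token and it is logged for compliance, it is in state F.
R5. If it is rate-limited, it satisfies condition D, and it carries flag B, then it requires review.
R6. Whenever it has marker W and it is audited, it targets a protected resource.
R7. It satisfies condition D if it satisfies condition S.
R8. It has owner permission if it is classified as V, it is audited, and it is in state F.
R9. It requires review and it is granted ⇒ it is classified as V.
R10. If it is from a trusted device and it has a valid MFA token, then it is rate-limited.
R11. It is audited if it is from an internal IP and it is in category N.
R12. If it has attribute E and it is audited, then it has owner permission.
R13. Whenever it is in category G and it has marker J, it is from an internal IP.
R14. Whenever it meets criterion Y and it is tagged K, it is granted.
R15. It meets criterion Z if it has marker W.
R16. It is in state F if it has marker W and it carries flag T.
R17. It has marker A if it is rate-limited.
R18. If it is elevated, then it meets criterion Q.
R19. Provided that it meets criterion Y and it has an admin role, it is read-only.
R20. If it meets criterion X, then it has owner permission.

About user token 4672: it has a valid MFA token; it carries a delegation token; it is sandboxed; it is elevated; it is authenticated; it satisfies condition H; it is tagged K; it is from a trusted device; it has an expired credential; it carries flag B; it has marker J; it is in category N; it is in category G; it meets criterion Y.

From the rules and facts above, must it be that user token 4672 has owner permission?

No

Forward chaining from the given facts derives: has marker W, carries flag T, is denied, is rate-limited, is from an internal IP, is granted, meets criterion Z, is in state F, has marker A, meets criterion Q, is audited, targets a protected resource.
Rules concluding "it has owner permission": R8 needs "it is classified as V"; R12 needs "it has attribute E"; R20 needs "it meets criterion X" — none of these are established.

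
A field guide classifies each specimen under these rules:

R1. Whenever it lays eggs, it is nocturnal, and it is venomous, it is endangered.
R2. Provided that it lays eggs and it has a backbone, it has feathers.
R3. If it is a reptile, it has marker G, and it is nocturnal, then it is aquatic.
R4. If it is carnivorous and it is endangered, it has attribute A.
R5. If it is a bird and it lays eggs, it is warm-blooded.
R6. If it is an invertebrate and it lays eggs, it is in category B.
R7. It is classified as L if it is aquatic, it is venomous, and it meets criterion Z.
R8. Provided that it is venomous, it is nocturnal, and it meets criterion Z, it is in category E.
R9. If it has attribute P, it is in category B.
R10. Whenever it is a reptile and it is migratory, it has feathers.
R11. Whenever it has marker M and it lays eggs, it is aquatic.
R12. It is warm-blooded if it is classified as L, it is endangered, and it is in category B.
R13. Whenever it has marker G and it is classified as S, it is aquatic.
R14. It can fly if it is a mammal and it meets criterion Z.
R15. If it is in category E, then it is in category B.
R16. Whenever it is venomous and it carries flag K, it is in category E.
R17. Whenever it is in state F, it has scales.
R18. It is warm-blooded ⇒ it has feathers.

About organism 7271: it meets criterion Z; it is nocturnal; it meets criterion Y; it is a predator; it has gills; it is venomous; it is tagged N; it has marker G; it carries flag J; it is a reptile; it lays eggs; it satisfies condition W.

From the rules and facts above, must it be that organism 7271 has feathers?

Yes

By R1 (it lays eggs, it is nocturnal, it is venomous): it is endangered.
By R3 (it is a reptile, it has marker G, it is nocturnal): it is aquatic.
By R7 (it is aquatic, it is venomous, it meets criterion Z): it is classified as L.
By R8 (it is venomous, it is nocturnal, it meets criterion Z): it is in category E.
By R15 (it is in category E): it is in category B.
By R12 (it is classified as L, it is endangered, it is in category B): it is warm-blooded.
By R18 (it is warm-blooded): it has feathers.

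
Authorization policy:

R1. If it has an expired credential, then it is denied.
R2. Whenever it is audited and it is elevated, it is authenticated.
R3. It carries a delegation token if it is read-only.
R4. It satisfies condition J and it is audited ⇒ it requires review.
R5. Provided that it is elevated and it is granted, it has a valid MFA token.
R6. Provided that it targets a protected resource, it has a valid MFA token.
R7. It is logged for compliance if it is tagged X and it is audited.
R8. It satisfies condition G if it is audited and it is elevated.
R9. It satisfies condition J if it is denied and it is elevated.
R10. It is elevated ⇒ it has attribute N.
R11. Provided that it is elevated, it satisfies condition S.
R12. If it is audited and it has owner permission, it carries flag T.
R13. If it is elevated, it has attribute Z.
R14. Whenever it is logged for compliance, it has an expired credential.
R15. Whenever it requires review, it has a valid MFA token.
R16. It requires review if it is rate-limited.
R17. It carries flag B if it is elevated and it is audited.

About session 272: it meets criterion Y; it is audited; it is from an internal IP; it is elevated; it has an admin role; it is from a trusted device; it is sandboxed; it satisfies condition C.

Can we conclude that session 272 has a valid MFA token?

Forward chaining from the given facts derives: is authenticated, satisfies condition G, has attribute N, satisfies condition S, has attribute Z, carries flag B.
Rules concluding "it has a valid MFA token": R5 needs "it is granted"; R6 needs "it targets a protected resource"; R15 needs "it requires review" — none of these are established.

No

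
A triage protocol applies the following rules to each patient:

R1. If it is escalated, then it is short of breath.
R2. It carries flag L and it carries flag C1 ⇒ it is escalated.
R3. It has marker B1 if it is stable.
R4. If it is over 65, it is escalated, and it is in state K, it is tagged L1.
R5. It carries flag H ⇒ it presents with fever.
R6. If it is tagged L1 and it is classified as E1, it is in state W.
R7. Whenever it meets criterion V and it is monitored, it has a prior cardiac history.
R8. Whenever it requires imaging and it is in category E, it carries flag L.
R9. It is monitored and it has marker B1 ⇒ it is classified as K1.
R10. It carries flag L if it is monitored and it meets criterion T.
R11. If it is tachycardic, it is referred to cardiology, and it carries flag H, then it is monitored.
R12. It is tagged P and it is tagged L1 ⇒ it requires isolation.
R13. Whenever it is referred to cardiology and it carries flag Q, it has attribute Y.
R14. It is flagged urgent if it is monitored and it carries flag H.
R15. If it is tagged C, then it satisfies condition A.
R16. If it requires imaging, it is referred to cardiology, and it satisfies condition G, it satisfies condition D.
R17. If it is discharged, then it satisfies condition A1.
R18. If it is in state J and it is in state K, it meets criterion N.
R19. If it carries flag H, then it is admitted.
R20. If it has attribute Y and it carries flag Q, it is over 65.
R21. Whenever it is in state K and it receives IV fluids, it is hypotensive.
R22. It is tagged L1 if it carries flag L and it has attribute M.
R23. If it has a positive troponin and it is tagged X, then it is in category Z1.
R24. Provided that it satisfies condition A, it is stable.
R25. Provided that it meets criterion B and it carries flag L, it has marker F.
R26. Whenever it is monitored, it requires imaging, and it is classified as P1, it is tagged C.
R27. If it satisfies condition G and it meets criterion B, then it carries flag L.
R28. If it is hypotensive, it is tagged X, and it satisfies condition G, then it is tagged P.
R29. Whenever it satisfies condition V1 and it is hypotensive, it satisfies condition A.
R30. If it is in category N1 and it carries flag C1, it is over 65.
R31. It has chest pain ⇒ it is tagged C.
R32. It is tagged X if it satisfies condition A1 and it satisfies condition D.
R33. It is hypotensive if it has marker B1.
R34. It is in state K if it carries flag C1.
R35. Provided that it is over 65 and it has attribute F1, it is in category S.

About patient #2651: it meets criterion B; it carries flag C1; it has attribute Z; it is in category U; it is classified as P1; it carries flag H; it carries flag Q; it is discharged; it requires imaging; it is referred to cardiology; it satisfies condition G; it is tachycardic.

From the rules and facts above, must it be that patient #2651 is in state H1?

Forward chaining from the given facts derives: presents with fever, is monitored, has attribute Y, is flagged urgent, satisfies condition D, satisfies condition A1, is admitted, is over 65, is tagged C, carries flag L, is tagged X, is in state K, is escalated, is tagged L1, satisfies condition A, is stable, has marker F, is short of breath, has marker B1, is classified as K1, is hypotensive, is tagged P, requires isolation.
No rule has "it is in state H1" as its conclusion, and it is not among the given facts.

No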